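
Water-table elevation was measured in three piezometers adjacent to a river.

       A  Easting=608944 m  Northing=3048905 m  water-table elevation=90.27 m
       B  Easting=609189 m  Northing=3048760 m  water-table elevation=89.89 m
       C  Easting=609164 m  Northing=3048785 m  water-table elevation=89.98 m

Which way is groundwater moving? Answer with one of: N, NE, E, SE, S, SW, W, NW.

S

Three-point gradient (reference A): Δ to B = (245, -145, -0.38), Δ to C = (220, -120, -0.29).
∂h/∂x = +0.001420, ∂h/∂y = +0.005020 (det = 2500).
Flow = −∇h = (-0.001420 east, -0.005020 north), which points south.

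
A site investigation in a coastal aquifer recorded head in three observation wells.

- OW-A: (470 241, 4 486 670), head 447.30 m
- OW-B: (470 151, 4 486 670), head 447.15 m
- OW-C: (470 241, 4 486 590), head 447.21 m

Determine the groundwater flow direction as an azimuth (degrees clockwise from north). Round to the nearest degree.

∂h/∂x = (447.15 − 447.30) / (470151 − 470241) = +0.001667
∂h/∂y = (447.21 − 447.30) / (4486590 − 4486670) = +0.001125
Flow direction (−∇h) has components (-0.001667 E, -0.001125 N).
Azimuth = atan2(E, N) = atan2(-0.001667, -0.001125) = 236.0° ≈ 236°.

236°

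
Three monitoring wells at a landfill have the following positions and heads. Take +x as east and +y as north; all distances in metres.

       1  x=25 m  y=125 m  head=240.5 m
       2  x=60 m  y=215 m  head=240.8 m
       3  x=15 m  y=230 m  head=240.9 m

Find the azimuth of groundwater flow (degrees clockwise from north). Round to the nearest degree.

165°

Differences from 1: to 2 (Δx, Δy, Δh) = (35, 90, +0.3); to 3 = (-10, 105, +0.4).
Solve a·Δx + b·Δy = Δh: det = 35·105 − (-10)·90 = 4575.
∂h/∂x = [(+0.3)·105 − (+0.4)·90] / 4575 = -0.0009836
∂h/∂y = [35·(+0.4) − (-10)·(+0.3)] / 4575 = +0.003716
Flow direction (−∇h) has components (+0.0009836 E, -0.003716 N).
Azimuth = atan2(E, N) = atan2(+0.0009836, -0.003716) = 165.2° ≈ 165°.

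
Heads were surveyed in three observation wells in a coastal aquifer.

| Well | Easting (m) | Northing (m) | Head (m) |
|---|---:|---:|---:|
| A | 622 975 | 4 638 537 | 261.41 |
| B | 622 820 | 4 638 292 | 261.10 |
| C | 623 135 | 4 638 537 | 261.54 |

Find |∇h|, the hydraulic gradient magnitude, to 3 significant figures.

0.00111

Taking A as reference: B−A = (-155, -245, -0.31); C−A = (160, 0, +0.13).
Determinant of the coordinate differences = (-155)·0 − 160·(-245) = 39200.
∂h/∂x = [(-0.31)·0 − (+0.13)·(-245)] / 39200 = +0.0008125
∂h/∂y = [(-155)·(+0.13) − 160·(-0.31)] / 39200 = +0.0007513
|∇h| = √(0.0008125² + 0.0007513²) = 0.001107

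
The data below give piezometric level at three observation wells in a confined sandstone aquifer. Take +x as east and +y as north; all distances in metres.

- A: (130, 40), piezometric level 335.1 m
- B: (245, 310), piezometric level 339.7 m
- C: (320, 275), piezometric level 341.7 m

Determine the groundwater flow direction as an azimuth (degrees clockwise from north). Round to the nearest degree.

Three-point gradient (reference A): Δ to B = (115, 270, +4.6), Δ to C = (190, 235, +6.6).
∂h/∂x = +0.02888, ∂h/∂y = +0.004737 (det = -24275).
Flow direction (−∇h) has components (-0.02888 E, -0.004737 N).
Azimuth = atan2(E, N) = atan2(-0.02888, -0.004737) = 260.7° ≈ 261°.

261°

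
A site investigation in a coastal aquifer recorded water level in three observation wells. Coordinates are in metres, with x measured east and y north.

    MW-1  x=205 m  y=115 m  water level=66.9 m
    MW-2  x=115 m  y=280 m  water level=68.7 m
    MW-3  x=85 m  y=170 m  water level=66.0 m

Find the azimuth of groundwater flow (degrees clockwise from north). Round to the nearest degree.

With h = a·x + b·y + c and MW-1 as origin, the differences give:
  (-90)·a + 165·b = +1.8
  (-120)·a + 55·b = -0.9
Eliminate b (×55 and ×165, subtract): 14850·a = 247.50 → a = ∂h/∂x = +0.01667
Back-substitute: b = ∂h/∂y = +0.02000.
Flow direction (−∇h) has components (-0.01667 E, -0.02000 N).
Azimuth = atan2(E, N) = atan2(-0.01667, -0.02000) = 219.8° ≈ 220°.

220°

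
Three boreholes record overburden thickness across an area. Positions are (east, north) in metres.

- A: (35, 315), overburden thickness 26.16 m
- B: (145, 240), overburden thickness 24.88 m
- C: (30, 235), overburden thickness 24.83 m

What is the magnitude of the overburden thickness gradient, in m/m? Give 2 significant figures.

Taking A as reference: B−A = (110, -75, -1.28); C−A = (-5, -80, -1.33).
Solve a·Δx + b·Δy = Δd: det = 110·(-80) − (-5)·(-75) = -9175.
∂d/∂x = [(-1.28)·(-80) − (-1.33)·(-75)] / -9175 = -0.0002888
∂d/∂y = [110·(-1.33) − (-5)·(-1.28)] / -9175 = +0.01664
|∇f| = √(-0.0002888² + 0.01664²) = 0.01664 m/m

0.017 m/m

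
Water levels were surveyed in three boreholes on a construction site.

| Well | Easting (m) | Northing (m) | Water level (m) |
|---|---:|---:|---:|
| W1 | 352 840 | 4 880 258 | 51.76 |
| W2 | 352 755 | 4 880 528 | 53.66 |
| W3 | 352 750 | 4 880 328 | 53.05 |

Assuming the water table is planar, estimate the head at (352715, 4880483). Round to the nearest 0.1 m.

54.0 m

Taking W1 as reference: W2−W1 = (-85, 270, +1.90); W3−W1 = (-90, 70, +1.29).
Determinant of the coordinate differences = (-85)·70 − (-90)·270 = 18350.
∂h/∂x = [(+1.90)·70 − (+1.29)·270] / 18350 = -0.01173
∂h/∂y = [(-85)·(+1.29) − (-90)·(+1.90)] / 18350 = +0.003343
h(352715, 4880483) = 51.76 + (-0.01173)·(-125) + (+0.003343)·(225) = 51.76 +1.467 +0.752 = 53.979 m.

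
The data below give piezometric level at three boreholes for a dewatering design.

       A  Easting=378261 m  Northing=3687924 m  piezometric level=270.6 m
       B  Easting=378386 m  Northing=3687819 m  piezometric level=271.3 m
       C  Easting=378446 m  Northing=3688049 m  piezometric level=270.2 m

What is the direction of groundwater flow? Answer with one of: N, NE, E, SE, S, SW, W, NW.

Differences from A: to B (Δx, Δy, Δh) = (125, -105, +0.7); to C = (185, 125, -0.4).
Determinant of the coordinate differences = 125·125 − 185·(-105) = 35050.
∂h/∂x = [(+0.7)·125 − (-0.4)·(-105)] / 35050 = +0.001298
∂h/∂y = [125·(-0.4) − 185·(+0.7)] / 35050 = -0.005121
Flow = −∇h = (-0.001298 east, +0.005121 north), which points north.

N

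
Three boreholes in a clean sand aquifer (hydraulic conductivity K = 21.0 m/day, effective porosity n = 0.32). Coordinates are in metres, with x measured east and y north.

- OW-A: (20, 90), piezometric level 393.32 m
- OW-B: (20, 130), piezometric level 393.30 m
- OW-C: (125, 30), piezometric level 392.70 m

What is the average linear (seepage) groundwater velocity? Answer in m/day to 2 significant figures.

With h = a·x + b·y + c and OW-A as origin, the differences give:
  0·a + 40·b = -0.02
  105·a + (-60)·b = -0.62
Eliminate b (×(-60) and ×40, subtract): -4200·a = 26.000 → a = ∂h/∂x = -0.006190
Back-substitute: b = ∂h/∂y = -0.0005000.
|∇h| = √(-0.006190² + -0.0005000²) = 0.00621
Seepage velocity v = K·i/n = 21.0 × 0.00621 / 0.32 = 0.4075 m/day.

0.41 m/day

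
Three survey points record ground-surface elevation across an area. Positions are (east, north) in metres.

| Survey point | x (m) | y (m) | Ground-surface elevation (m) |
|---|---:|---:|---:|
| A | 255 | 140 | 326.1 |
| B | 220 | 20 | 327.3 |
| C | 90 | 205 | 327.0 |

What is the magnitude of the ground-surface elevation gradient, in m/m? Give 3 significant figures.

0.0113 m/m

Three-point gradient (reference A): Δ to B = (-35, -120, +1.2), Δ to C = (-165, 65, +0.9).
∂z/∂x = -0.008426, ∂z/∂y = -0.007542 (det = -22075).
|∇f| = √(-0.008426² + -0.007542²) = 0.01131 m/m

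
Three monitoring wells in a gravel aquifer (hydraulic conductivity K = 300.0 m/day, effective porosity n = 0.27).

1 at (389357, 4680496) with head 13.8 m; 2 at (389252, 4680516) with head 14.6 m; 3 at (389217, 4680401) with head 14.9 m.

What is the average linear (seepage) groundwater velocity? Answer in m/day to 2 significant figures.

Differences from 1: to 2 (Δx, Δy, Δh) = (-105, 20, +0.8); to 3 = (-140, -95, +1.1).
Solve a·Δx + b·Δy = Δh: det = (-105)·(-95) − (-140)·20 = 12775.
∂h/∂x = [(+0.8)·(-95) − (+1.1)·20] / 12775 = -0.007671
∂h/∂y = [(-105)·(+1.1) − (-140)·(+0.8)] / 12775 = -0.0002740
|∇h| = √(-0.007671² + -0.0002740²) = 0.007676
Seepage velocity v = K·i/n = 300.0 × 0.007676 / 0.27 = 8.529 m/day.

8.5 m/day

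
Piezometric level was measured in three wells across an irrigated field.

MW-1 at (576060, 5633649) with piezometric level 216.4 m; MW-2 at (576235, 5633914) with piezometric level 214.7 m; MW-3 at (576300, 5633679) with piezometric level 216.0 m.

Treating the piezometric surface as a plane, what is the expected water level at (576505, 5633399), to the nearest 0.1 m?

217.4 m

Differences from MW-1: to MW-2 (Δx, Δy, Δh) = (175, 265, -1.7); to MW-3 = (240, 30, -0.4).
Solve a·Δx + b·Δy = Δh: det = 175·30 − 240·265 = -58350.
∂h/∂x = [(-1.7)·30 − (-0.4)·265] / -58350 = -0.0009426
∂h/∂y = [175·(-0.4) − 240·(-1.7)] / -58350 = -0.005793
h(576505, 5633399) = 216.4 + (-0.0009426)·(445) + (-0.005793)·(-250) = 216.4 -0.419 +1.448 = 217.429 m.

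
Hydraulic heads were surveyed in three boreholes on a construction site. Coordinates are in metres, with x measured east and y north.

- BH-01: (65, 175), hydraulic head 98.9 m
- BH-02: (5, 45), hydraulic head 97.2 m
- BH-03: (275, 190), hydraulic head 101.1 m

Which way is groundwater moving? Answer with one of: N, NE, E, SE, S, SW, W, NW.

With h = a·x + b·y + c and BH-01 as origin, the differences give:
  (-60)·a + (-130)·b = -1.7
  210·a + 15·b = +2.2
Eliminate b (×15 and ×(-130), subtract): 26400·a = 260.50 → a = ∂h/∂x = +0.009867
Back-substitute: b = ∂h/∂y = +0.008523.
Flow = −∇h = (-0.009867 east, -0.008523 north), which points southwest.

SW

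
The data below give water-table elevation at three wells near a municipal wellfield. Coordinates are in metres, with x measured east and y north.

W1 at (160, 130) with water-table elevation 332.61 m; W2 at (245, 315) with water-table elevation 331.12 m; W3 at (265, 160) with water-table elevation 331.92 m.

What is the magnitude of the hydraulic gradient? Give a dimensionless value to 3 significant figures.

Taking W1 as reference: W2−W1 = (85, 185, -1.49); W3−W1 = (105, 30, -0.69).
Solve a·Δx + b·Δy = Δh: det = 85·30 − 105·185 = -16875.
∂h/∂x = [(-1.49)·30 − (-0.69)·185] / -16875 = -0.004916
∂h/∂y = [85·(-0.69) − 105·(-1.49)] / -16875 = -0.005796
|∇h| = √(-0.004916² + -0.005796²) = 0.0076

0.00760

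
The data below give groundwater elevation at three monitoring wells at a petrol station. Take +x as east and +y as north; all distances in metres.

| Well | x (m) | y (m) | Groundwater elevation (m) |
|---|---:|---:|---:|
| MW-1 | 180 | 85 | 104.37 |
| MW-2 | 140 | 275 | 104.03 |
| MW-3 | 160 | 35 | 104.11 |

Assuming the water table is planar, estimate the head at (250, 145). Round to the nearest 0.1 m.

Taking MW-1 as reference: MW-2−MW-1 = (-40, 190, -0.34); MW-3−MW-1 = (-20, -50, -0.26).
Determinant of the coordinate differences = (-40)·(-50) − (-20)·190 = 5800.
∂h/∂x = [(-0.34)·(-50) − (-0.26)·190] / 5800 = +0.01145
∂h/∂y = [(-40)·(-0.26) − (-20)·(-0.34)] / 5800 = +0.0006207
h(250, 145) = 104.37 + (+0.01145)·(70) + (+0.0006207)·(60) = 104.37 +0.801 +0.037 = 105.209 m.

105.2 m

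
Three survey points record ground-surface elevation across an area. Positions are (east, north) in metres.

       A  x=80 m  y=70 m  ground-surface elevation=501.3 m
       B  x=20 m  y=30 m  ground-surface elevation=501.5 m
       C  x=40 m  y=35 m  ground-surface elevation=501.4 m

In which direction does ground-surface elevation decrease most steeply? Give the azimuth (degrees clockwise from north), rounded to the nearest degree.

Differences from A: to B (Δx, Δy, Δh) = (-60, -40, +0.2); to C = (-40, -35, +0.1).
Determinant of the coordinate differences = (-60)·(-35) − (-40)·(-40) = 500.
∂z/∂x = [(+0.2)·(-35) − (+0.1)·(-40)] / 500 = -0.006000
∂z/∂y = [(-60)·(+0.1) − (-40)·(+0.2)] / 500 = +0.004000
Steepest decrease is along −∇f: components (+0.006000 E, -0.004000 N).
Azimuth = atan2(+0.006000, -0.004000) = 123.7° ≈ 124°.

124°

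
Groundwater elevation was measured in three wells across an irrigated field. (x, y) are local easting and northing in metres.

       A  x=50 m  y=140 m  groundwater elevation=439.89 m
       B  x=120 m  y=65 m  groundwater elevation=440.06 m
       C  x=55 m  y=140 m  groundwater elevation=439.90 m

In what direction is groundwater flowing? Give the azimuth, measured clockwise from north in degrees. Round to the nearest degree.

With h = a·x + b·y + c and A as origin, the differences give:
  70·a + (-75)·b = +0.17
  5·a + 0·b = +0.01
Eliminate b (×0 and ×(-75), subtract): 375·a = 0.750 → a = ∂h/∂x = +0.002000
Back-substitute: b = ∂h/∂y = -0.0004000.
Flow direction (−∇h) has components (-0.002000 E, +0.0004000 N).
Azimuth = atan2(E, N) = atan2(-0.002000, +0.0004000) = 281.3° ≈ 281°.

281°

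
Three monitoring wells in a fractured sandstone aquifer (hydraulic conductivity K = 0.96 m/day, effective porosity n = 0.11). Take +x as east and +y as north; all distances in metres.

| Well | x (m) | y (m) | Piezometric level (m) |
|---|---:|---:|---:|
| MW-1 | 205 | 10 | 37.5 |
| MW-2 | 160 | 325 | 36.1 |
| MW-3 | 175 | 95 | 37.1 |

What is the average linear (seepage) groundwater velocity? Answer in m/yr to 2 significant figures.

14 m/yr

Three-point gradient (reference MW-1): Δ to MW-2 = (-45, 315, -1.4), Δ to MW-3 = (-30, 85, -0.4).
∂h/∂x = +0.001244, ∂h/∂y = -0.004267 (det = 5625).
|∇h| = √(0.001244² + -0.004267²) = 0.004445
Seepage velocity v = K·i/n = 0.96 × 0.004445 / 0.11 = 0.03879 m/day = 14.17 m/yr.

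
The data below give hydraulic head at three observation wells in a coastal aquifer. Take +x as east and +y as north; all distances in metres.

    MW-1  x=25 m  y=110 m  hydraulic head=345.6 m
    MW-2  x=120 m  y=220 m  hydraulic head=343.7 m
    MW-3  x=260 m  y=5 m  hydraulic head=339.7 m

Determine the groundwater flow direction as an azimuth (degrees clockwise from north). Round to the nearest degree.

098°

Differences from MW-1: to MW-2 (Δx, Δy, Δh) = (95, 110, -1.9); to MW-3 = (235, -105, -5.9).
Solve a·Δx + b·Δy = Δh: det = 95·(-105) − 235·110 = -35825.
∂h/∂x = [(-1.9)·(-105) − (-5.9)·110] / -35825 = -0.02368
∂h/∂y = [95·(-5.9) − 235·(-1.9)] / -35825 = +0.003182
Flow direction (−∇h) has components (+0.02368 E, -0.003182 N).
Azimuth = atan2(E, N) = atan2(+0.02368, -0.003182) = 97.7° ≈ 098°.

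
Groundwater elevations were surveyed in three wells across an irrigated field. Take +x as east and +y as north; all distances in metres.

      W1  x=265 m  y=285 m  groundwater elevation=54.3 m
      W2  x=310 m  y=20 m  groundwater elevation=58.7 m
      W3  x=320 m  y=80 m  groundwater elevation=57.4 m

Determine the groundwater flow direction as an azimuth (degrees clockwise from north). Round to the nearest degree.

With h = a·x + b·y + c and W1 as origin, the differences give:
  45·a + (-265)·b = +4.4
  55·a + (-205)·b = +3.1
Eliminate b (×(-205) and ×(-265), subtract): 5350·a = -80.50 → a = ∂h/∂x = -0.01505
Back-substitute: b = ∂h/∂y = -0.01916.
Flow direction (−∇h) has components (+0.01505 E, +0.01916 N).
Azimuth = atan2(E, N) = atan2(+0.01505, +0.01916) = 38.1° ≈ 038°.

038°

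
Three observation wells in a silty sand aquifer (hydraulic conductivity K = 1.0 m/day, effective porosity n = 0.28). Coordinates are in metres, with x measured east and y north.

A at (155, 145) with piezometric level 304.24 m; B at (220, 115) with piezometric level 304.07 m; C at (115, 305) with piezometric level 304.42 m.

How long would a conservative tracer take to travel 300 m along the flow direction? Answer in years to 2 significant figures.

Taking A as reference: B−A = (65, -30, -0.17); C−A = (-40, 160, +0.18).
Determinant of the coordinate differences = 65·160 − (-40)·(-30) = 9200.
∂h/∂x = [(-0.17)·160 − (+0.18)·(-30)] / 9200 = -0.002370
∂h/∂y = [65·(+0.18) − (-40)·(-0.17)] / 9200 = +0.0005326
|∇h| = √(-0.002370² + 0.0005326²) = 0.002429
Seepage velocity v = K·i/n = 1.0 × 0.002429 / 0.28 = 0.008675 m/day.
t = 300 / 0.008675 = 3.458e+04 days = 94.7 years.

95 years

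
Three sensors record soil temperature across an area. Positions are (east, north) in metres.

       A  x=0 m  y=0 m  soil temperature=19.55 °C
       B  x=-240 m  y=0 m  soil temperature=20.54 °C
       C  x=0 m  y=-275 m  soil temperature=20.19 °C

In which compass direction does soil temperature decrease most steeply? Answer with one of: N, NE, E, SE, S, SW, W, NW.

∂T/∂x = (20.54 − 19.55) / (-240 − 0) = -0.004125
∂T/∂y = (20.19 − 19.55) / (-275 − 0) = -0.002327
Steepest decrease is along −∇f = (+0.004125 E, +0.002327 N) → northeast.

NE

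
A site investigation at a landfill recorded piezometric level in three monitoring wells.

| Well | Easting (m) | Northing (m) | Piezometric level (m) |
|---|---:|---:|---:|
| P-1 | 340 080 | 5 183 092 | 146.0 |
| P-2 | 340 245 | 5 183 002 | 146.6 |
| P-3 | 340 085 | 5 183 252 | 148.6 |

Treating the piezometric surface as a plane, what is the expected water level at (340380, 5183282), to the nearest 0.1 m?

152.7 m

With h = a·x + b·y + c and P-1 as origin, the differences give:
  165·a + (-90)·b = +0.6
  5·a + 160·b = +2.6
Eliminate b (×160 and ×(-90), subtract): 26850·a = 330.00 → a = ∂h/∂x = +0.01229
Back-substitute: b = ∂h/∂y = +0.01587.
h(340380, 5183282) = 146.0 + (+0.01229)·(300) + (+0.01587)·(190) = 146.0 +3.687 +3.015 = 152.702 m.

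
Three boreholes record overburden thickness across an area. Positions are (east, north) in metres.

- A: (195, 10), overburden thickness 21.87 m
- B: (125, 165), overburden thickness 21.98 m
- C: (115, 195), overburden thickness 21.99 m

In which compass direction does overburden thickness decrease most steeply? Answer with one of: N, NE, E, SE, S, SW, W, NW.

With d = a·x + b·y + c and A as origin, the differences give:
  (-70)·a + 155·b = +0.11
  (-80)·a + 185·b = +0.12
Eliminate b (×185 and ×155, subtract): -550·a = 1.750 → a = ∂d/∂x = -0.003182
Back-substitute: b = ∂d/∂y = -0.0007273.
Steepest decrease is along −∇f = (+0.003182 E, +0.0007273 N) → east.

E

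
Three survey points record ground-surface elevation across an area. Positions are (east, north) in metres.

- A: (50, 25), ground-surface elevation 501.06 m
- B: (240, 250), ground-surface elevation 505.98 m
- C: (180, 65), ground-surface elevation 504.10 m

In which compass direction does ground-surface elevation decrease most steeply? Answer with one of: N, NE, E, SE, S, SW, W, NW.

W

Differences from A: to B (Δx, Δy, Δh) = (190, 225, +4.92); to C = (130, 40, +3.04).
Determinant of the coordinate differences = 190·40 − 130·225 = -21650.
∂z/∂x = [(+4.92)·40 − (+3.04)·225] / -21650 = +0.02250
∂z/∂y = [190·(+3.04) − 130·(+4.92)] / -21650 = +0.002864
Steepest decrease is along −∇f = (-0.02250 E, -0.002864 N) → west.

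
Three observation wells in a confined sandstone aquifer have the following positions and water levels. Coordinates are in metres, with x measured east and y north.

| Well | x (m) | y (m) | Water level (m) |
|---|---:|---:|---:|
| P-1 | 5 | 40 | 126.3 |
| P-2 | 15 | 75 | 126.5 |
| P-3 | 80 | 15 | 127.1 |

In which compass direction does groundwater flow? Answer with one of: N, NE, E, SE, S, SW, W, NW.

W

Three-point gradient (reference P-1): Δ to P-2 = (10, 35, +0.2), Δ to P-3 = (75, -25, +0.8).
∂h/∂x = +0.01148, ∂h/∂y = +0.002435 (det = -2875).
Flow = −∇h = (-0.01148 east, -0.002435 north), which points west.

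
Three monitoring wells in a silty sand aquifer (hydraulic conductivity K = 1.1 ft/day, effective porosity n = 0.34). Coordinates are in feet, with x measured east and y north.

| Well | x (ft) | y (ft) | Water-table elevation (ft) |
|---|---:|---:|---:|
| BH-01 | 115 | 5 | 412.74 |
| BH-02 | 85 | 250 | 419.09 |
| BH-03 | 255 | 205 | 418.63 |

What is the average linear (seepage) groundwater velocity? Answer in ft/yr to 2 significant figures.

Three-point gradient (reference BH-01): Δ to BH-02 = (-30, 245, +6.35), Δ to BH-03 = (140, 200, +5.89).
∂h/∂x = +0.004294, ∂h/∂y = +0.02644 (det = -40300).
|∇h| = √(0.004294² + 0.02644²) = 0.02679
Seepage velocity v = K·i/n = 1.1 × 0.02679 / 0.34 = 0.08667 ft/day = 31.66 ft/yr.

32 ft/yr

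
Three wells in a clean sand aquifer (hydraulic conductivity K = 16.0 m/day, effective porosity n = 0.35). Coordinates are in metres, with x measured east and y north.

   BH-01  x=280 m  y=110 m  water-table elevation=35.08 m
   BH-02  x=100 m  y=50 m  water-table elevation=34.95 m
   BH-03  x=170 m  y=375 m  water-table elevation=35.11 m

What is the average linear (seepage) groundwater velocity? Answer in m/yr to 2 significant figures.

12 m/yr

With h = a·x + b·y + c and BH-01 as origin, the differences give:
  (-180)·a + (-60)·b = -0.13
  (-110)·a + 265·b = +0.03
Eliminate b (×265 and ×(-60), subtract): -54300·a = -32.650 → a = ∂h/∂x = +0.0006013
Back-substitute: b = ∂h/∂y = +0.0003628.
|∇h| = √(0.0006013² + 0.0003628²) = 0.0007023
Seepage velocity v = K·i/n = 16.0 × 0.0007023 / 0.35 = 0.03211 m/day = 11.73 m/yr.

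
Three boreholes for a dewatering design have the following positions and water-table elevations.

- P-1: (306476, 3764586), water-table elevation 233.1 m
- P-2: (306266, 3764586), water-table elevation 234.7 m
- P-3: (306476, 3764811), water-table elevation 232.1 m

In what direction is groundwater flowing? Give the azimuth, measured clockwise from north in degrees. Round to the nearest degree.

∂h/∂x = (234.7 − 233.1) / (306266 − 306476) = -0.007619
∂h/∂y = (232.1 − 233.1) / (3764811 − 3764586) = -0.004444
Flow direction (−∇h) has components (+0.007619 E, +0.004444 N).
Azimuth = atan2(E, N) = atan2(+0.007619, +0.004444) = 59.7° ≈ 060°.

060°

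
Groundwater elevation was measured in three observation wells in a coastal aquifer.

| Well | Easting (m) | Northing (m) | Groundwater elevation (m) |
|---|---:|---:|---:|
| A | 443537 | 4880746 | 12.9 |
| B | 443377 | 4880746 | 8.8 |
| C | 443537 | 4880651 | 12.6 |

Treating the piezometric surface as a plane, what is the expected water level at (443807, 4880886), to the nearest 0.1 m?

20.3 m

∂h/∂x = (8.8 − 12.9) / (443377 − 443537) = +0.02562
∂h/∂y = (12.6 − 12.9) / (4880651 − 4880746) = +0.003158
h(443807, 4880886) = 12.9 + (+0.02562)·(270) + (+0.003158)·(140) = 12.9 +6.919 +0.442 = 20.261 m.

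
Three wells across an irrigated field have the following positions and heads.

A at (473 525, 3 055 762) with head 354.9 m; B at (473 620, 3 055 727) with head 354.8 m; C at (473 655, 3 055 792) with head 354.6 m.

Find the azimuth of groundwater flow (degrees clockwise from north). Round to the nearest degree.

Differences from A: to B (Δx, Δy, Δh) = (95, -35, -0.1); to C = (130, 30, -0.3).
Determinant of the coordinate differences = 95·30 − 130·(-35) = 7400.
∂h/∂x = [(-0.1)·30 − (-0.3)·(-35)] / 7400 = -0.001824
∂h/∂y = [95·(-0.3) − 130·(-0.1)] / 7400 = -0.002095
Flow direction (−∇h) has components (+0.001824 E, +0.002095 N).
Azimuth = atan2(E, N) = atan2(+0.001824, +0.002095) = 41.1° ≈ 041°.

041°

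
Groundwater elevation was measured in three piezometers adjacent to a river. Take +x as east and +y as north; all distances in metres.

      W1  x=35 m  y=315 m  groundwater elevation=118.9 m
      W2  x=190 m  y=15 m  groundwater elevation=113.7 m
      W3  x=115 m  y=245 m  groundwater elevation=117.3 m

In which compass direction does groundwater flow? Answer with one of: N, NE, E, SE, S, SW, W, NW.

SE

Taking W1 as reference: W2−W1 = (155, -300, -5.2); W3−W1 = (80, -70, -1.6).
Determinant of the coordinate differences = 155·(-70) − 80·(-300) = 13150.
∂h/∂x = [(-5.2)·(-70) − (-1.6)·(-300)] / 13150 = -0.008821
∂h/∂y = [155·(-1.6) − 80·(-5.2)] / 13150 = +0.01278
Flow = −∇h = (+0.008821 east, -0.01278 north), which points southeast.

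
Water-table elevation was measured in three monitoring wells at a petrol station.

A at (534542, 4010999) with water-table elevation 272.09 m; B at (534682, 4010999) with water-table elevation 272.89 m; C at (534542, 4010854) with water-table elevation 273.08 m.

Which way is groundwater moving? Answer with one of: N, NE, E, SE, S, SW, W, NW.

NW

∂h/∂x = (272.89 − 272.09) / (534682 − 534542) = +0.005714
∂h/∂y = (273.08 − 272.09) / (4010854 − 4010999) = -0.006828
Flow = −∇h = (-0.005714 east, +0.006828 north), which points northwest.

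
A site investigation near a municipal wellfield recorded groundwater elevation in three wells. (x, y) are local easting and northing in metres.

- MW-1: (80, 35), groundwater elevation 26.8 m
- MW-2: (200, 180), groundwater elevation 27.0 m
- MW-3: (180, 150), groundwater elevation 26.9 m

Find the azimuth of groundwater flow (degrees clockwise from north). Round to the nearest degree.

Three-point gradient (reference MW-1): Δ to MW-2 = (120, 145, +0.2), Δ to MW-3 = (100, 115, +0.1).
∂h/∂x = -0.01214, ∂h/∂y = +0.01143 (det = -700).
Flow direction (−∇h) has components (+0.01214 E, -0.01143 N).
Azimuth = atan2(E, N) = atan2(+0.01214, -0.01143) = 133.3° ≈ 133°.

133°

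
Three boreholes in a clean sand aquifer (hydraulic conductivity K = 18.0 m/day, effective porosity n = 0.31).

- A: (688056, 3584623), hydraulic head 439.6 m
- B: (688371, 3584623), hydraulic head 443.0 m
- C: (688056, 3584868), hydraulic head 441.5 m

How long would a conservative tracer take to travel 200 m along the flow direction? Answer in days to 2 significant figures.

260 days

∂h/∂x = (443.0 − 439.6) / (688371 − 688056) = +0.01079
∂h/∂y = (441.5 − 439.6) / (3584868 − 3584623) = +0.007755
|∇h| = √(0.01079² + 0.007755²) = 0.01329
Seepage velocity v = K·i/n = 18.0 × 0.01329 / 0.31 = 0.7717 m/day.
t = 200 / 0.7717 = 259.2 days.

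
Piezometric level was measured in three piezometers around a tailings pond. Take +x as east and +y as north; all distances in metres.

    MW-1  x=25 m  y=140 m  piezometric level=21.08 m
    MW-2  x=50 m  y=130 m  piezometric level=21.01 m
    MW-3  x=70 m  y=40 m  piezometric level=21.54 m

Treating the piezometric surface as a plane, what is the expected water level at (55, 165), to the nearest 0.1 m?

20.7 m

With h = a·x + b·y + c and MW-1 as origin, the differences give:
  25·a + (-10)·b = -0.07
  45·a + (-100)·b = +0.46
Eliminate b (×(-100) and ×(-10), subtract): -2050·a = 11.600 → a = ∂h/∂x = -0.005659
Back-substitute: b = ∂h/∂y = -0.007146.
h(55, 165) = 21.08 + (-0.005659)·(30) + (-0.007146)·(25) = 21.08 -0.170 -0.179 = 20.732 m.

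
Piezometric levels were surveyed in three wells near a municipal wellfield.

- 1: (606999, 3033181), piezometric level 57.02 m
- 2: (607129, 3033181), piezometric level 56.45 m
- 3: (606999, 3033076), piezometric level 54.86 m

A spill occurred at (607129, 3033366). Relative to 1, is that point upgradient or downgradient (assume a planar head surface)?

∂h/∂x = (56.45 − 57.02) / (607129 − 606999) = -0.004385
∂h/∂y = (54.86 − 57.02) / (3033076 − 3033181) = +0.02057
Head at (607129, 3033366) = 57.02 + (-0.004385)·(130) + (+0.02057)·(185) = 60.26 m.
That is higher than the 57.02 m at 1, so the point is upgradient.

upgradient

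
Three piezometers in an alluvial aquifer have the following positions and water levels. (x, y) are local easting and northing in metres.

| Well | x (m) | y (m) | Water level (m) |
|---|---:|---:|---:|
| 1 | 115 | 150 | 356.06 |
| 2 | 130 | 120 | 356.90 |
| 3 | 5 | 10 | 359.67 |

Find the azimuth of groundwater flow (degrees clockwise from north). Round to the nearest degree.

Differences from 1: to 2 (Δx, Δy, Δh) = (15, -30, +0.84); to 3 = (-110, -140, +3.61).
Solve a·Δx + b·Δy = Δh: det = 15·(-140) − (-110)·(-30) = -5400.
∂h/∂x = [(+0.84)·(-140) − (+3.61)·(-30)] / -5400 = +0.001722
∂h/∂y = [15·(+3.61) − (-110)·(+0.84)] / -5400 = -0.02714
Flow direction (−∇h) has components (-0.001722 E, +0.02714 N).
Azimuth = atan2(E, N) = atan2(-0.001722, +0.02714) = 356.4° ≈ 356°.

356°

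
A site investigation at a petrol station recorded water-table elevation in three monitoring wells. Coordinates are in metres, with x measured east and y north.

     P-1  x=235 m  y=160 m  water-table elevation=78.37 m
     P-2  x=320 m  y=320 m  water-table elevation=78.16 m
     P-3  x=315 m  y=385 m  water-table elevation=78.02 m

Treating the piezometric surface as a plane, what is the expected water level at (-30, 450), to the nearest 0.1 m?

77.4 m

With h = a·x + b·y + c and P-1 as origin, the differences give:
  85·a + 160·b = -0.21
  80·a + 225·b = -0.35
Eliminate b (×225 and ×160, subtract): 6325·a = 8.750 → a = ∂h/∂x = +0.001383
Back-substitute: b = ∂h/∂y = -0.002047.
h(-30, 450) = 78.37 + (+0.001383)·(-265) + (-0.002047)·(290) = 78.37 -0.367 -0.594 = 77.410 m.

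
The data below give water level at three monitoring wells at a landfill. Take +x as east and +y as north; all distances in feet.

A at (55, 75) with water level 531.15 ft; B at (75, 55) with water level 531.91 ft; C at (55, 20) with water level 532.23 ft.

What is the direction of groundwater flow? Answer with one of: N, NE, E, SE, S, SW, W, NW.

NW

Three-point gradient (reference A): Δ to B = (20, -20, +0.76), Δ to C = (0, -55, +1.08).
∂h/∂x = +0.01836, ∂h/∂y = -0.01964 (det = -1100).
Flow = −∇h = (-0.01836 east, +0.01964 north), which points northwest.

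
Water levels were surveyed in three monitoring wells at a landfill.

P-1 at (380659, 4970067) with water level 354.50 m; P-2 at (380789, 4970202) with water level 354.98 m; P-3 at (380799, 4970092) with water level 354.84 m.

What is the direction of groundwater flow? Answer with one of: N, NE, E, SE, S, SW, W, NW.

SW

Three-point gradient (reference P-1): Δ to P-2 = (130, 135, +0.48), Δ to P-3 = (140, 25, +0.34).
∂h/∂x = +0.002166, ∂h/∂y = +0.001470 (det = -15650).
Flow = −∇h = (-0.002166 east, -0.001470 north), which points southwest.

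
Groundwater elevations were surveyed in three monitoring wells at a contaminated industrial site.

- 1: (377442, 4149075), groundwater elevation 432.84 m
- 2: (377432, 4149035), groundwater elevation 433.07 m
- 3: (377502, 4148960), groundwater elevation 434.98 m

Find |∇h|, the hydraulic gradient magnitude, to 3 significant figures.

0.0194

Taking 1 as reference: 2−1 = (-10, -40, +0.23); 3−1 = (60, -115, +2.14).
Determinant of the coordinate differences = (-10)·(-115) − 60·(-40) = 3550.
∂h/∂x = [(+0.23)·(-115) − (+2.14)·(-40)] / 3550 = +0.01666
∂h/∂y = [(-10)·(+2.14) − 60·(+0.23)] / 3550 = -0.009915
|∇h| = √(0.01666² + -0.009915²) = 0.01939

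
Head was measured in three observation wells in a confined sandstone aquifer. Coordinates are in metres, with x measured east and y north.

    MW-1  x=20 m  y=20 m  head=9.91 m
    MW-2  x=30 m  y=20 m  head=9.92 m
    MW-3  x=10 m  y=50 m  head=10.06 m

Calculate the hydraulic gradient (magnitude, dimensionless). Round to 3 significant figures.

Differences from MW-1: to MW-2 (Δx, Δy, Δh) = (10, 0, +0.01); to MW-3 = (-10, 30, +0.15).
Determinant of the coordinate differences = 10·30 − (-10)·0 = 300.
∂h/∂x = [(+0.01)·30 − (+0.15)·0] / 300 = +0.0010000
∂h/∂y = [10·(+0.15) − (-10)·(+0.01)] / 300 = +0.005333
|∇h| = √(0.0010000² + 0.005333²) = 0.005426

0.00543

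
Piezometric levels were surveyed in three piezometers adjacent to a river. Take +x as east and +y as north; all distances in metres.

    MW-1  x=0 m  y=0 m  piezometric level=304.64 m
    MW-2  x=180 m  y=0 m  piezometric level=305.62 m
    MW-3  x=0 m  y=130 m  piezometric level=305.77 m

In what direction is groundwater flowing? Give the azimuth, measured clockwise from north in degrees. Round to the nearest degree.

212°

∂h/∂x = (305.62 − 304.64) / (180 − 0) = +0.005444
∂h/∂y = (305.77 − 304.64) / (130 − 0) = +0.008692
Flow direction (−∇h) has components (-0.005444 E, -0.008692 N).
Azimuth = atan2(E, N) = atan2(-0.005444, -0.008692) = 212.1° ≈ 212°.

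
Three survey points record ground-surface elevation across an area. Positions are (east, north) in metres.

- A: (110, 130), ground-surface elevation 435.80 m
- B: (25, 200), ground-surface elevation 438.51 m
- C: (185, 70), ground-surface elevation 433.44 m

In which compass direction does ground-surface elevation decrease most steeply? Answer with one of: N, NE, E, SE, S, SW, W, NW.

SE

Differences from A: to B (Δx, Δy, Δh) = (-85, 70, +2.71); to C = (75, -60, -2.36).
Determinant of the coordinate differences = (-85)·(-60) − 75·70 = -150.
∂z/∂x = [(+2.71)·(-60) − (-2.36)·70] / -150 = -0.01733
∂z/∂y = [(-85)·(-2.36) − 75·(+2.71)] / -150 = +0.01767
Steepest decrease is along −∇f = (+0.01733 E, -0.01767 N) → southeast.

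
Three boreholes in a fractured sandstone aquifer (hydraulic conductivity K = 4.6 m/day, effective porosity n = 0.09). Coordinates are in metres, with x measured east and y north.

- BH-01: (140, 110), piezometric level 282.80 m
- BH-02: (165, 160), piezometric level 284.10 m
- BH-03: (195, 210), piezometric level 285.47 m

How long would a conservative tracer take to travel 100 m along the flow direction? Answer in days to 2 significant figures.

Taking BH-01 as reference: BH-02−BH-01 = (25, 50, +1.30); BH-03−BH-01 = (55, 100, +2.67).
Solve a·Δx + b·Δy = Δh: det = 25·100 − 55·50 = -250.
∂h/∂x = [(+1.30)·100 − (+2.67)·50] / -250 = +0.01400
∂h/∂y = [25·(+2.67) − 55·(+1.30)] / -250 = +0.01900
|∇h| = √(0.01400² + 0.01900²) = 0.0236
Seepage velocity v = K·i/n = 4.6 × 0.0236 / 0.09 = 1.206 m/day.
t = 100 / 1.206 = 82.92 days.

83 days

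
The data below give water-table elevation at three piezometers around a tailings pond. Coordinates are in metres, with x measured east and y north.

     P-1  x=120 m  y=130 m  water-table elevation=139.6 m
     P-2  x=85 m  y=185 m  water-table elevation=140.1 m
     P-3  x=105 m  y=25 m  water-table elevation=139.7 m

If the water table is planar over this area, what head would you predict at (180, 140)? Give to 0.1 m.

Three-point gradient (reference P-1): Δ to P-2 = (-35, 55, +0.5), Δ to P-3 = (-15, -105, +0.1).
∂h/∂x = -0.01289, ∂h/∂y = +0.0008889 (det = 4500).
h(180, 140) = 139.6 + (-0.01289)·(60) + (+0.0008889)·(10) = 139.6 -0.773 +0.009 = 138.836 m.

138.8 m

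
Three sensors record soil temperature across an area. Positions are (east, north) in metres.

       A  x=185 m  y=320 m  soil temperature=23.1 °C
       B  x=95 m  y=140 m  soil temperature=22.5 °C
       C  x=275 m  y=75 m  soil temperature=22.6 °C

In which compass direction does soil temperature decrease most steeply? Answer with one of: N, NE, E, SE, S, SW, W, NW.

SW

Taking A as reference: B−A = (-90, -180, -0.6); C−A = (90, -245, -0.5).
Determinant of the coordinate differences = (-90)·(-245) − 90·(-180) = 38250.
∂T/∂x = [(-0.6)·(-245) − (-0.5)·(-180)] / 38250 = +0.001490
∂T/∂y = [(-90)·(-0.5) − 90·(-0.6)] / 38250 = +0.002588
Steepest decrease is along −∇f = (-0.001490 E, -0.002588 N) → southwest.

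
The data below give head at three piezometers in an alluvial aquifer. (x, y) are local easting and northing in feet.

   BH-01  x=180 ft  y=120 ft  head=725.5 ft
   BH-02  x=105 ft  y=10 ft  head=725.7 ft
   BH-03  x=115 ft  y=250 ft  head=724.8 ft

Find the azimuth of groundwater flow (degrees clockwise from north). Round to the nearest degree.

322°

With h = a·x + b·y + c and BH-01 as origin, the differences give:
  (-75)·a + (-110)·b = +0.2
  (-65)·a + 130·b = -0.7
Eliminate b (×130 and ×(-110), subtract): -16900·a = -51.00 → a = ∂h/∂x = +0.003018
Back-substitute: b = ∂h/∂y = -0.003876.
Flow direction (−∇h) has components (-0.003018 E, +0.003876 N).
Azimuth = atan2(E, N) = atan2(-0.003018, +0.003876) = 322.1° ≈ 322°.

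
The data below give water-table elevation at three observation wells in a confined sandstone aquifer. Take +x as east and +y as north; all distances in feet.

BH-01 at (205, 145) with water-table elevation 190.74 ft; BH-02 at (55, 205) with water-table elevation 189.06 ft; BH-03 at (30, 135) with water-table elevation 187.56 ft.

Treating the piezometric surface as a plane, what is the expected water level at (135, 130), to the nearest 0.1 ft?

With h = a·x + b·y + c and BH-01 as origin, the differences give:
  (-150)·a + 60·b = -1.68
  (-175)·a + (-10)·b = -3.18
Eliminate b (×(-10) and ×60, subtract): 12000·a = 207.600 → a = ∂h/∂x = +0.01730
Back-substitute: b = ∂h/∂y = +0.01525.
h(135, 130) = 190.74 + (+0.01730)·(-70) + (+0.01525)·(-15) = 190.74 -1.211 -0.229 = 189.300 ft.

189.3 ft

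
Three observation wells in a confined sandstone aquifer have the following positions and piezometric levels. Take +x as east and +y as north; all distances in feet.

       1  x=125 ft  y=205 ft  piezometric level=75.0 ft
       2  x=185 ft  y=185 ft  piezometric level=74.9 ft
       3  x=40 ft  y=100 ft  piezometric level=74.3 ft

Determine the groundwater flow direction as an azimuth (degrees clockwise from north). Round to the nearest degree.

Three-point gradient (reference 1): Δ to 2 = (60, -20, -0.1), Δ to 3 = (-85, -105, -0.7).
∂h/∂x = +0.0004375, ∂h/∂y = +0.006312 (det = -8000).
Flow direction (−∇h) has components (-0.0004375 E, -0.006312 N).
Azimuth = atan2(E, N) = atan2(-0.0004375, -0.006312) = 184.0° ≈ 184°.

184°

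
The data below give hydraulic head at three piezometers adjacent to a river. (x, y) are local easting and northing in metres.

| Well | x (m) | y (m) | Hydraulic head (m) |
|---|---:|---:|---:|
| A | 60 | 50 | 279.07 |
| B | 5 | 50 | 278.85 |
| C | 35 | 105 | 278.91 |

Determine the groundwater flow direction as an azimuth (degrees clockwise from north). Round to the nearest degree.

285°

Three-point gradient (reference A): Δ to B = (-55, 0, -0.22), Δ to C = (-25, 55, -0.16).
∂h/∂x = +0.004000, ∂h/∂y = -0.001091 (det = -3025).
Flow direction (−∇h) has components (-0.004000 E, +0.001091 N).
Azimuth = atan2(E, N) = atan2(-0.004000, +0.001091) = 285.3° ≈ 285°.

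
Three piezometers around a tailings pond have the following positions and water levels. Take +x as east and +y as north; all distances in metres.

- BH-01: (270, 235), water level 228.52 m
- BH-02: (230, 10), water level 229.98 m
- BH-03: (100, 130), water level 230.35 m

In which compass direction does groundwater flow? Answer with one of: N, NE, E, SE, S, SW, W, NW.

Differences from BH-01: to BH-02 (Δx, Δy, Δh) = (-40, -225, +1.46); to BH-03 = (-170, -105, +1.83).
Solve a·Δx + b·Δy = Δh: det = (-40)·(-105) − (-170)·(-225) = -34050.
∂h/∂x = [(+1.46)·(-105) − (+1.83)·(-225)] / -34050 = -0.007590
∂h/∂y = [(-40)·(+1.83) − (-170)·(+1.46)] / -34050 = -0.005140
Flow = −∇h = (+0.007590 east, +0.005140 north), which points northeast.

NE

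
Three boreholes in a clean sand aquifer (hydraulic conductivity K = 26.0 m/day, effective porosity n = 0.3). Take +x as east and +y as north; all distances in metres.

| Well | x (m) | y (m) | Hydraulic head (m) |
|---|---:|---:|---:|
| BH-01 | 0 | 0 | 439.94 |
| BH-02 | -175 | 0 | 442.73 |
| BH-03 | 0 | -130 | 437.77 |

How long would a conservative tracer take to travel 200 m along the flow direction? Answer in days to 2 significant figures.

∂h/∂x = (442.73 − 439.94) / (-175 − 0) = -0.01594
∂h/∂y = (437.77 − 439.94) / (-130 − 0) = +0.01669
|∇h| = √(-0.01594² + 0.01669²) = 0.02308
Seepage velocity v = K·i/n = 26.0 × 0.02308 / 0.3 = 2 m/day.
t = 200 / 2 = 100 days.

100 days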